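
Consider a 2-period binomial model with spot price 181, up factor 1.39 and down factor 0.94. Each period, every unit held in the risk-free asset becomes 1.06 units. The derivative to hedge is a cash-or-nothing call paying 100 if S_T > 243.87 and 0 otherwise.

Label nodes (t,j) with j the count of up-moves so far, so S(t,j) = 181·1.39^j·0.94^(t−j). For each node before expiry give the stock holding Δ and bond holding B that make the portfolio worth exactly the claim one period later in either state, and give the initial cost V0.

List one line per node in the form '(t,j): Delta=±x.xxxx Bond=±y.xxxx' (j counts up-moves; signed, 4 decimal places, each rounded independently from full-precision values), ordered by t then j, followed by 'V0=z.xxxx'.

(0,0): Delta=0.3089 Bond=-49.5761
(1,0): Delta=0.0000 Bond=0.0000
(1,1): Delta=0.8833 Bond=-197.0650
V0=6.3289

No-arbitrage ⇒ martingale measure with p* = (R−d)/(u−d) = 0.2667.
Payoff layer (t=2): V(2,0)=0.0000, V(2,1)=0.0000, V(2,2)=100.0000
Node (1,0) S=170.1400: V=(p*·0.0000+(1−p*)·0.0000)/1.06=0.0000; Δ=(0.0000−0.0000)/(236.4946−159.9316)=0.0000; B=V−Δ·S=0.0000
Node (1,1) S=251.5900: V=(p*·100.0000+(1−p*)·0.0000)/1.06=25.1572; Δ=(100.0000−0.0000)/(349.7101−236.4946)=0.8833; B=V−Δ·S=-197.0650
Node (0,0) S=181.0000: V=(p*·25.1572+(1−p*)·0.0000)/1.06=6.3289; Δ=(25.1572−0.0000)/(251.5900−170.1400)=0.3089; B=V−Δ·S=-49.5761
Check: Δ(0,0)·S0 + B(0,0) = 6.3289 = V0.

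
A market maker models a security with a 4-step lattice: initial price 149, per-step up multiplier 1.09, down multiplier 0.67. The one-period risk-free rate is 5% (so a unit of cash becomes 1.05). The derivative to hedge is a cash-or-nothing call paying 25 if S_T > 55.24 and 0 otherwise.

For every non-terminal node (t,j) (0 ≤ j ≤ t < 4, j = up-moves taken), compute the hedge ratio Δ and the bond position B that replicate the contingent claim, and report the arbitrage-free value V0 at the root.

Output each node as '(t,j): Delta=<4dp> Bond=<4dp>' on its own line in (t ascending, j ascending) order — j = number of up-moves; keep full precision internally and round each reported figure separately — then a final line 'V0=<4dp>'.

(0,0): Delta=0.0085 Bond=19.2357
(1,0): Delta=0.0932 Bond=11.7412
(1,1): Delta=0.0030 Bond=21.0876
(2,0): Delta=0.7668 Bond=-32.7281
(2,1): Delta=0.0496 Bond=17.0711
(2,2): Delta=0.0000 Bond=22.6757
(3,0): Delta=0.0000 Bond=0.0000
(3,1): Delta=0.8164 Bond=-37.9819
(3,2): Delta=0.0000 Bond=23.8095
(3,3): Delta=0.0000 Bond=23.8095
V0=20.5016

No-arbitrage ⇒ martingale measure with p* = (R−d)/(u−d) = 0.9048.
Terminal values V(4,·): V(4,0)=0.0000, V(4,1)=0.0000, V(4,2)=25.0000, V(4,3)=25.0000, V(4,4)=25.0000
(3,0): S=44.8137. Δ = (V_up−V_dn)/(S_up−S_dn) = (0.0000−0.0000)/(48.8469−30.0252) = 0.0000. V = [p*·0.0000 + (1−p*)·0.0000]/1.05 = 0.0000. B = V − Δ·S = 0.0000.
(3,1): S=72.9058. Δ = (V_up−V_dn)/(S_up−S_dn) = (25.0000−0.0000)/(79.4674−48.8469) = 0.8164. V = [p*·25.0000 + (1−p*)·0.0000]/1.05 = 21.5420. B = V − Δ·S = -37.9819.
(3,2): S=118.6080. Δ = (V_up−V_dn)/(S_up−S_dn) = (25.0000−25.0000)/(129.2827−79.4674) = 0.0000. V = [p*·25.0000 + (1−p*)·25.0000]/1.05 = 23.8095. B = V − Δ·S = 23.8095.
(3,3): S=192.9593. Δ = (V_up−V_dn)/(S_up−S_dn) = (25.0000−25.0000)/(210.3257−129.2827) = 0.0000. V = [p*·25.0000 + (1−p*)·25.0000]/1.05 = 23.8095. B = V − Δ·S = 23.8095.
(2,0): S=66.8861. Δ = (V_up−V_dn)/(S_up−S_dn) = (21.5420−0.0000)/(72.9058−44.8137) = 0.7668. V = [p*·21.5420 + (1−p*)·0.0000]/1.05 = 18.5622. B = V − Δ·S = -32.7281.
(2,1): S=108.8147. Δ = (V_up−V_dn)/(S_up−S_dn) = (23.8095−21.5420)/(118.6080−72.9058) = 0.0496. V = [p*·23.8095 + (1−p*)·21.5420]/1.05 = 22.4701. B = V − Δ·S = 17.0711.
(2,2): S=177.0269. Δ = (V_up−V_dn)/(S_up−S_dn) = (23.8095−23.8095)/(192.9593−118.6080) = 0.0000. V = [p*·23.8095 + (1−p*)·23.8095]/1.05 = 22.6757. B = V − Δ·S = 22.6757.
(1,0): S=99.8300. Δ = (V_up−V_dn)/(S_up−S_dn) = (22.4701−18.5622)/(108.8147−66.8861) = 0.0932. V = [p*·22.4701 + (1−p*)·18.5622]/1.05 = 21.0456. B = V − Δ·S = 11.7412.
(1,1): S=162.4100. Δ = (V_up−V_dn)/(S_up−S_dn) = (22.6757−22.4701)/(177.0269−108.8147) = 0.0030. V = [p*·22.6757 + (1−p*)·22.4701]/1.05 = 21.5773. B = V − Δ·S = 21.0876.
(0,0): S=149.0000. Δ = (V_up−V_dn)/(S_up−S_dn) = (21.5773−21.0456)/(162.4100−99.8300) = 0.0085. V = [p*·21.5773 + (1−p*)·21.0456]/1.05 = 20.5016. B = V − Δ·S = 19.2357.
Each (Δ,B) replicates both successor values, so the strategy is self-financing and V0 is arbitrage-free.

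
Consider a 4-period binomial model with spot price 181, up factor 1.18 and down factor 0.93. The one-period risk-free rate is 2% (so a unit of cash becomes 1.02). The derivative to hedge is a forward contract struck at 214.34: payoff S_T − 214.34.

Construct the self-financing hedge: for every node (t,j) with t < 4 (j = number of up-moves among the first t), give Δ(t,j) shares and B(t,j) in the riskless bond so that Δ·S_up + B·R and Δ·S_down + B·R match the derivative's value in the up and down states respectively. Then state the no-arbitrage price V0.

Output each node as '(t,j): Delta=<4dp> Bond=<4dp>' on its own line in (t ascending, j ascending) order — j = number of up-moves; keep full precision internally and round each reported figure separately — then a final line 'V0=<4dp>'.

(0,0): Delta=1.0000 Bond=-198.0170
(1,0): Delta=1.0000 Bond=-201.9774
(1,1): Delta=1.0000 Bond=-201.9774
(2,0): Delta=1.0000 Bond=-206.0169
(2,1): Delta=1.0000 Bond=-206.0169
(2,2): Delta=1.0000 Bond=-206.0169
(3,0): Delta=1.0000 Bond=-210.1373
(3,1): Delta=1.0000 Bond=-210.1373
(3,2): Delta=1.0000 Bond=-210.1373
(3,3): Delta=1.0000 Bond=-210.1373
V0=-17.0170

The replicating-portfolio and risk-neutral prices coincide; use p* = (1.02−0.93)/(1.18−0.93) = 0.3600 for the latter.
Terminal values V(4,·): V(4,0)=-78.9426, V(4,1)=-42.5454, V(4,2)=3.6359, V(4,3)=62.2316, V(4,4)=136.5788
Node (3,0) S=145.5886: V=(p*·-42.5454+(1−p*)·-78.9426)/1.02=-64.5486; Δ=(-42.5454−-78.9426)/(171.7946−135.3974)=1.0000; B=V−Δ·S=-210.1373
Node (3,1) S=184.7253: V=(p*·3.6359+(1−p*)·-42.5454)/1.02=-25.4119; Δ=(3.6359−-42.5454)/(217.9759−171.7946)=1.0000; B=V−Δ·S=-210.1373
Node (3,2) S=234.3827: V=(p*·62.2316+(1−p*)·3.6359)/1.02=24.2454; Δ=(62.2316−3.6359)/(276.5716−217.9759)=1.0000; B=V−Δ·S=-210.1373
Node (3,3) S=297.3888: V=(p*·136.5788+(1−p*)·62.2316)/1.02=87.2515; Δ=(136.5788−62.2316)/(350.9188−276.5716)=1.0000; B=V−Δ·S=-210.1373
Node (2,0) S=156.5469: V=(p*·-25.4119+(1−p*)·-64.5486)/1.02=-49.4700; Δ=(-25.4119−-64.5486)/(184.7253−145.5886)=1.0000; B=V−Δ·S=-206.0169
Node (2,1) S=198.6294: V=(p*·24.2454+(1−p*)·-25.4119)/1.02=-7.3875; Δ=(24.2454−-25.4119)/(234.3827−184.7253)=1.0000; B=V−Δ·S=-206.0169
Node (2,2) S=252.0244: V=(p*·87.2515+(1−p*)·24.2454)/1.02=46.0075; Δ=(87.2515−24.2454)/(297.3888−234.3827)=1.0000; B=V−Δ·S=-206.0169
Node (1,0) S=168.3300: V=(p*·-7.3875+(1−p*)·-49.4700)/1.02=-33.6474; Δ=(-7.3875−-49.4700)/(198.6294−156.5469)=1.0000; B=V−Δ·S=-201.9774
Node (1,1) S=213.5800: V=(p*·46.0075+(1−p*)·-7.3875)/1.02=11.6026; Δ=(46.0075−-7.3875)/(252.0244−198.6294)=1.0000; B=V−Δ·S=-201.9774
Node (0,0) S=181.0000: V=(p*·11.6026+(1−p*)·-33.6474)/1.02=-17.0170; Δ=(11.6026−-33.6474)/(213.5800−168.3300)=1.0000; B=V−Δ·S=-198.0170
Check: Δ(0,0)·S0 + B(0,0) = -17.0170 = V0.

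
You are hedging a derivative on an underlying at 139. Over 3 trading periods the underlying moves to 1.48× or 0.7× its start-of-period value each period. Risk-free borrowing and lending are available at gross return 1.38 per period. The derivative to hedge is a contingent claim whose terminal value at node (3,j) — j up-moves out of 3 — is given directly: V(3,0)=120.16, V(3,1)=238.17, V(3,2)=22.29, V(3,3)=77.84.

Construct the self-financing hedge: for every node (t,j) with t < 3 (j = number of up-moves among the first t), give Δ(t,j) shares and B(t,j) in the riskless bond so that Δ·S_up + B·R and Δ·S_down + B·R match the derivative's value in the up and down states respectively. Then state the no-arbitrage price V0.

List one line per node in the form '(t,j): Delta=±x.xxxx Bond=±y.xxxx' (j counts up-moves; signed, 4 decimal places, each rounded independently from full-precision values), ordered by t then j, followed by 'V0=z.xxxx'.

(0,0): Delta=-0.0198 Bond=28.8552
(1,0): Delta=-1.6525 Bond=198.6783
(1,1): Delta=0.0937 Bond=16.4587
(2,0): Delta=2.2213 Bond=10.3287
(2,1): Delta=-1.9220 Bond=312.9771
(2,2): Delta=0.2339 Bond=-19.9729
V0=26.0964

Since d<R<u, set p* = (R−d)/(u−d) = 0.8718; price each node as the discounted p*-expectation of its children.
Terminal payoffs: V(3,0)=120.1600, V(3,1)=238.1700, V(3,2)=22.2900, V(3,3)=77.8400
(2,0): S=68.1100. Δ = (V_up−V_dn)/(S_up−S_dn) = (238.1700−120.1600)/(100.8028−47.6770) = 2.2213. V = [p*·238.1700 + (1−p*)·120.1600]/1.38 = 161.6236. B = V − Δ·S = 10.3287.
(2,1): S=144.0040. Δ = (V_up−V_dn)/(S_up−S_dn) = (22.2900−238.1700)/(213.1259−100.8028) = -1.9220. V = [p*·22.2900 + (1−p*)·238.1700]/1.38 = 36.2079. B = V − Δ·S = 312.9771.
(2,2): S=304.4656. Δ = (V_up−V_dn)/(S_up−S_dn) = (77.8400−22.2900)/(450.6091−213.1259) = 0.2339. V = [p*·77.8400 + (1−p*)·22.2900]/1.38 = 51.2451. B = V − Δ·S = -19.9729.
(1,0): S=97.3000. Δ = (V_up−V_dn)/(S_up−S_dn) = (36.2079−161.6236)/(144.0040−68.1100) = -1.6525. V = [p*·36.2079 + (1−p*)·161.6236]/1.38 = 37.8890. B = V − Δ·S = 198.6783.
(1,1): S=205.7200. Δ = (V_up−V_dn)/(S_up−S_dn) = (51.2451−36.2079)/(304.4656−144.0040) = 0.0937. V = [p*·51.2451 + (1−p*)·36.2079]/1.38 = 35.7371. B = V − Δ·S = 16.4587.
(0,0): S=139.0000. Δ = (V_up−V_dn)/(S_up−S_dn) = (35.7371−37.8890)/(205.7200−97.3000) = -0.0198. V = [p*·35.7371 + (1−p*)·37.8890]/1.38 = 26.0964. B = V − Δ·S = 28.8552.
Self-financing check: at every node Δ·S+B equals the discounted successor values.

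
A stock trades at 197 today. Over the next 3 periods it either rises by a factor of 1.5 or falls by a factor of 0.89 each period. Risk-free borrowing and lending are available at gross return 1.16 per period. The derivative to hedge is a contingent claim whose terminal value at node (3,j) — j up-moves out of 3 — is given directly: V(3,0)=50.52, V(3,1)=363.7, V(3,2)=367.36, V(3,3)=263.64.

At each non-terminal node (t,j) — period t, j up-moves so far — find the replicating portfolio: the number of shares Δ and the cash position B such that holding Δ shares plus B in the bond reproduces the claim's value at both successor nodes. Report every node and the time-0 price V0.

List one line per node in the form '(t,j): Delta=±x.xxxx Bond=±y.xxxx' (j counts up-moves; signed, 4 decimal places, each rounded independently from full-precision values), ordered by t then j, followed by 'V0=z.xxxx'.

Since d<R<u, set p* = (R−d)/(u−d) = 0.4426; price each node as the discounted p*-expectation of its children.
At expiry t=3: V(3,0)=50.5200, V(3,1)=363.7000, V(3,2)=367.3600, V(3,3)=263.6400
  t=2,j=0: stock 156.0437 → up 234.0656 (V=363.7000), down 138.8789 (V=50.5200). Price 163.0523; hedge Δ=3.2902, bond B=-350.3575.
  t=2,j=1: stock 262.9950 → up 394.4925 (V=367.3600), down 234.0656 (V=363.7000). Price 314.9310; hedge Δ=0.0228, bond B=308.9310.
  t=2,j=2: stock 443.2500 → up 664.8750 (V=263.6400), down 394.4925 (V=367.3600). Price 277.1131; hedge Δ=-0.3836, bond B=447.1458.
  t=1,j=0: stock 175.3300 → up 262.9950 (V=314.9310), down 156.0437 (V=163.0523). Price 198.5149; hedge Δ=1.4201, bond B=-50.4666.
  t=1,j=1: stock 295.5000 → up 443.2500 (V=277.1131), down 262.9950 (V=314.9310). Price 257.0620; hedge Δ=-0.2098, bond B=319.0587.
  t=0,j=0: stock 197.0000 → up 295.5000 (V=257.0620), down 175.3300 (V=198.5149). Price 193.4735; hedge Δ=0.4872, bond B=97.4946.
Check: Δ(0,0)·S0 + B(0,0) = 193.4735 = V0.

(0,0): Delta=0.4872 Bond=97.4946
(1,0): Delta=1.4201 Bond=-50.4666
(1,1): Delta=-0.2098 Bond=319.0587
(2,0): Delta=3.2902 Bond=-350.3575
(2,1): Delta=0.0228 Bond=308.9310
(2,2): Delta=-0.3836 Bond=447.1458
V0=193.4735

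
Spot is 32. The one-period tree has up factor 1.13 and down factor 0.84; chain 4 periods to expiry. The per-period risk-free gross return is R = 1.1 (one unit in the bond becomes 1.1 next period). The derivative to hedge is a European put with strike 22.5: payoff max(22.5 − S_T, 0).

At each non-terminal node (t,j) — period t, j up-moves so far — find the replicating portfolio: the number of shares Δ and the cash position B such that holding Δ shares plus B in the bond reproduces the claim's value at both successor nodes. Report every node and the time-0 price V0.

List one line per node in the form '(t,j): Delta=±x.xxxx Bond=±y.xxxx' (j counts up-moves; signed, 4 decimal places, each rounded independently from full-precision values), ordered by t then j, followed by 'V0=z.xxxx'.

The replicating-portfolio and risk-neutral prices coincide; use p* = (1.1−0.84)/(1.13−0.84) = 0.8966 for the latter.
Payoff layer (t=4): V(4,0)=6.5681, V(4,1)=1.0678, V(4,2)=0.0000, V(4,3)=0.0000, V(4,4)=0.0000
  t=3,j=0: stock 18.9665 → up 21.4322 (V=1.0678), down 15.9319 (V=6.5681). Price 1.4880; hedge Δ=-1.0000, bond B=20.4545.
  t=3,j=1: stock 25.5145 → up 28.8314 (V=0.0000), down 21.4322 (V=1.0678). Price 0.1004; hedge Δ=-0.1443, bond B=3.7826.
  t=3,j=2: stock 34.3231 → up 38.7851 (V=0.0000), down 28.8314 (V=0.0000). Price 0.0000; hedge Δ=0.0000, bond B=0.0000.
  t=3,j=3: stock 46.1727 → up 52.1752 (V=0.0000), down 38.7851 (V=0.0000). Price 0.0000; hedge Δ=0.0000, bond B=0.0000.
  t=2,j=0: stock 22.5792 → up 25.5145 (V=0.1004), down 18.9665 (V=1.4880). Price 0.2218; hedge Δ=-0.2119, bond B=5.0066.
  t=2,j=1: stock 30.3744 → up 34.3231 (V=0.0000), down 25.5145 (V=0.1004). Price 0.0094; hedge Δ=-0.0114, bond B=0.3557.
  t=2,j=2: stock 40.8608 → up 46.1727 (V=0.0000), down 34.3231 (V=0.0000). Price 0.0000; hedge Δ=0.0000, bond B=0.0000.
  t=1,j=0: stock 26.8800 → up 30.3744 (V=0.0094), down 22.5792 (V=0.2218). Price 0.0286; hedge Δ=-0.0272, bond B=0.7608.
  t=1,j=1: stock 36.1600 → up 40.8608 (V=0.0000), down 30.3744 (V=0.0094). Price 0.0009; hedge Δ=-0.0009, bond B=0.0335.
  t=0,j=0: stock 32.0000 → up 36.1600 (V=0.0009), down 26.8800 (V=0.0286). Price 0.0034; hedge Δ=-0.0030, bond B=0.0988.
Self-financing check: at every node Δ·S+B equals the discounted successor values.

(0,0): Delta=-0.0030 Bond=0.0988
(1,0): Delta=-0.0272 Bond=0.7608
(1,1): Delta=-0.0009 Bond=0.0335
(2,0): Delta=-0.2119 Bond=5.0066
(2,1): Delta=-0.0114 Bond=0.3557
(2,2): Delta=0.0000 Bond=0.0000
(3,0): Delta=-1.0000 Bond=20.4545
(3,1): Delta=-0.1443 Bond=3.7826
(3,2): Delta=0.0000 Bond=0.0000
(3,3): Delta=0.0000 Bond=0.0000
V0=0.0034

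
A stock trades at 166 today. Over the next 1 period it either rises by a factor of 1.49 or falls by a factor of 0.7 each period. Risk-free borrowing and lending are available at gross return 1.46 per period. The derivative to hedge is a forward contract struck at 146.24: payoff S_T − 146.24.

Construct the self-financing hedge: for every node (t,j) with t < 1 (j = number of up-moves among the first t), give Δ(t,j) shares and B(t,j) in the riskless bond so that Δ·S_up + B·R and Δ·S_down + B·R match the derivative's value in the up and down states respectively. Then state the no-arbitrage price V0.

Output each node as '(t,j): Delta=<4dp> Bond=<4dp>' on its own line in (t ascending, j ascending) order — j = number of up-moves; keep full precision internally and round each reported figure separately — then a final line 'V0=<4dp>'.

(0,0): Delta=1.0000 Bond=-100.1644
V0=65.8356

Since d<R<u, set p* = (R−d)/(u−d) = 0.9620; price each node as the discounted p*-expectation of its children.
Terminal payoffs: V(1,0)=-30.0400, V(1,1)=101.1000
(0,0): S=166.0000. Δ = (V_up−V_dn)/(S_up−S_dn) = (101.1000−-30.0400)/(247.3400−116.2000) = 1.0000. V = [p*·101.1000 + (1−p*)·-30.0400]/1.46 = 65.8356. B = V − Δ·S = -100.1644.
Check: Δ(0,0)·S0 + B(0,0) = 65.8356 = V0.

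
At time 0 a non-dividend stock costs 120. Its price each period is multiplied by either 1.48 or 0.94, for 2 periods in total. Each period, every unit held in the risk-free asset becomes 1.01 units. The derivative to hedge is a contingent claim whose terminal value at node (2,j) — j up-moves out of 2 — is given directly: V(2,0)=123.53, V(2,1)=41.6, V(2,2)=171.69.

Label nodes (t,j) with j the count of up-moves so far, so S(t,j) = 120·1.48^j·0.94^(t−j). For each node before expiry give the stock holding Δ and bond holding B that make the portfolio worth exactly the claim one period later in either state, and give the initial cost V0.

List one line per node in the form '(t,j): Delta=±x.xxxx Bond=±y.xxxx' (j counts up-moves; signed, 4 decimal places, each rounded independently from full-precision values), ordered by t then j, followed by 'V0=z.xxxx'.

(0,0): Delta=-0.8319 Bond=203.5935
(1,0): Delta=-1.3451 Bond=263.5138
(1,1): Delta=1.3565 Bond=-183.0227
V0=103.7659

No-arbitrage ⇒ martingale measure with p* = (R−d)/(u−d) = 0.1296.
Payoff layer (t=2): V(2,0)=123.5300, V(2,1)=41.6000, V(2,2)=171.6900
(1,0): S=112.8000. Δ = (V_up−V_dn)/(S_up−S_dn) = (41.6000−123.5300)/(166.9440−106.0320) = -1.3451. V = [p*·41.6000 + (1−p*)·123.5300]/1.01 = 111.7915. B = V − Δ·S = 263.5138.
(1,1): S=177.6000. Δ = (V_up−V_dn)/(S_up−S_dn) = (171.6900−41.6000)/(262.8480−166.9440) = 1.3565. V = [p*·171.6900 + (1−p*)·41.6000]/1.01 = 57.8847. B = V − Δ·S = -183.0227.
(0,0): S=120.0000. Δ = (V_up−V_dn)/(S_up−S_dn) = (57.8847−111.7915)/(177.6000−112.8000) = -0.8319. V = [p*·57.8847 + (1−p*)·111.7915]/1.01 = 103.7659. B = V − Δ·S = 203.5935.
Each (Δ,B) replicates both successor values, so the strategy is self-financing and V0 is arbitrage-free.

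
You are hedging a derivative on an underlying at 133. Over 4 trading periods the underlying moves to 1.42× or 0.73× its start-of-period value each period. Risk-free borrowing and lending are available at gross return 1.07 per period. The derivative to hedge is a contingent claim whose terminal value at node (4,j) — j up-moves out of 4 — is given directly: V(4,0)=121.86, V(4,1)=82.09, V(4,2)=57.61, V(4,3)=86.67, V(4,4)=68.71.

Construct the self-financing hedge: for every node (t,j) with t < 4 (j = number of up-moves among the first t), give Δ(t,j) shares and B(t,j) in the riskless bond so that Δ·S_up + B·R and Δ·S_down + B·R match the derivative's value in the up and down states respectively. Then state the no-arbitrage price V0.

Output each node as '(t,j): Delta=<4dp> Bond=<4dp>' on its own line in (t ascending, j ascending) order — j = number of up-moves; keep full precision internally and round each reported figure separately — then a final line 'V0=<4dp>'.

(0,0): Delta=-0.0526 Bond=64.8761
(1,0): Delta=-0.2010 Bond=83.8230
(1,1): Delta=0.0259 Bond=54.5882
(2,0): Delta=-0.6160 Bond=119.1089
(2,1): Delta=0.0187 Bond=59.4070
(2,2): Delta=0.0298 Bond=57.3825
(3,0): Delta=-1.1140 Bond=153.2108
(3,1): Delta=-0.3525 Bond=100.9244
(3,2): Delta=0.2151 Bond=25.1078
(3,3): Delta=-0.0684 Bond=98.7581
V0=57.8807

Since d<R<u, set p* = (R−d)/(u−d) = 0.4928; price each node as the discounted p*-expectation of its children.
Terminal values V(4,·): V(4,0)=121.8600, V(4,1)=82.0900, V(4,2)=57.6100, V(4,3)=86.6700, V(4,4)=68.7100
  t=3,j=0: stock 51.7393 → up 73.4698 (V=82.0900), down 37.7697 (V=121.8600). Price 95.5731; hedge Δ=-1.1140, bond B=153.2108.
  t=3,j=1: stock 100.6435 → up 142.9138 (V=57.6100), down 73.4698 (V=82.0900). Price 65.4462; hedge Δ=-0.3525, bond B=100.9244.
  t=3,j=2: stock 195.7723 → up 277.9966 (V=86.6700), down 142.9138 (V=57.6100). Price 67.2238; hedge Δ=0.2151, bond B=25.1078.
  t=3,j=3: stock 380.8173 → up 540.7606 (V=68.7100), down 277.9966 (V=86.6700). Price 72.7291; hedge Δ=-0.0684, bond B=98.7581.
  t=2,j=0: stock 70.8757 → up 100.6435 (V=65.4462), down 51.7393 (V=95.5731). Price 75.4467; hedge Δ=-0.6160, bond B=119.1089.
  t=2,j=1: stock 137.8678 → up 195.7723 (V=67.2238), down 100.6435 (V=65.4462). Price 61.9833; hedge Δ=0.0187, bond B=59.4070.
  t=2,j=2: stock 268.1812 → up 380.8173 (V=72.7291), down 195.7723 (V=67.2238). Price 65.3613; hedge Δ=0.0298, bond B=57.3825.
  t=1,j=0: stock 97.0900 → up 137.8678 (V=61.9833), down 70.8757 (V=75.4467). Price 64.3108; hedge Δ=-0.2010, bond B=83.8230.
  t=1,j=1: stock 188.8600 → up 268.1812 (V=65.3613), down 137.8678 (V=61.9833). Price 59.4839; hedge Δ=0.0259, bond B=54.5882.
  t=0,j=0: stock 133.0000 → up 188.8600 (V=59.4839), down 97.0900 (V=64.3108). Price 57.8807; hedge Δ=-0.0526, bond B=64.8761.
Self-financing check: at every node Δ·S+B equals the discounted successor values.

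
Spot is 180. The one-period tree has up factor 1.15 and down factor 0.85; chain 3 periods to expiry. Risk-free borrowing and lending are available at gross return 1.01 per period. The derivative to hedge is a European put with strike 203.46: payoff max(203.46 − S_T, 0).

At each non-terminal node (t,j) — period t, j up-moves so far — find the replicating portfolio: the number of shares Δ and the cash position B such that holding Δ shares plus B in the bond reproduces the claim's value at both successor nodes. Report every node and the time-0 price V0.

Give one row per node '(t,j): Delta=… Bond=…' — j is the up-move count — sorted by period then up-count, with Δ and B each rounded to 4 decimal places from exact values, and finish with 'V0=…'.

No-arbitrage ⇒ martingale measure with p* = (R−d)/(u−d) = 0.5333.
At expiry t=3: V(3,0)=92.9175, V(3,1)=53.9025, V(3,2)=1.1175, V(3,3)=0.0000
  t=2,j=0: stock 130.0500 → up 149.5575 (V=53.9025), down 110.5425 (V=92.9175). Price 71.3955; hedge Δ=-1.0000, bond B=201.4455.
  t=2,j=1: stock 175.9500 → up 202.3425 (V=1.1175), down 149.5575 (V=53.9025). Price 25.4955; hedge Δ=-1.0000, bond B=201.4455.
  t=2,j=2: stock 238.0500 → up 273.7575 (V=0.0000), down 202.3425 (V=1.1175). Price 0.5163; hedge Δ=-0.0156, bond B=4.2413.
  t=1,j=0: stock 153.0000 → up 175.9500 (V=25.4955), down 130.0500 (V=71.3955). Price 46.4510; hedge Δ=-1.0000, bond B=199.4510.
  t=1,j=1: stock 207.0000 → up 238.0500 (V=0.5163), down 175.9500 (V=25.4955). Price 12.0528; hedge Δ=-0.4022, bond B=95.3168.
  t=0,j=0: stock 180.0000 → up 207.0000 (V=12.0528), down 153.0000 (V=46.4510). Price 27.8270; hedge Δ=-0.6370, bond B=142.4879.
Each (Δ,B) replicates both successor values, so the strategy is self-financing and V0 is arbitrage-free.

(0,0): Delta=-0.6370 Bond=142.4879
(1,0): Delta=-1.0000 Bond=199.4510
(1,1): Delta=-0.4022 Bond=95.3168
(2,0): Delta=-1.0000 Bond=201.4455
(2,1): Delta=-1.0000 Bond=201.4455
(2,2): Delta=-0.0156 Bond=4.2413
V0=27.8270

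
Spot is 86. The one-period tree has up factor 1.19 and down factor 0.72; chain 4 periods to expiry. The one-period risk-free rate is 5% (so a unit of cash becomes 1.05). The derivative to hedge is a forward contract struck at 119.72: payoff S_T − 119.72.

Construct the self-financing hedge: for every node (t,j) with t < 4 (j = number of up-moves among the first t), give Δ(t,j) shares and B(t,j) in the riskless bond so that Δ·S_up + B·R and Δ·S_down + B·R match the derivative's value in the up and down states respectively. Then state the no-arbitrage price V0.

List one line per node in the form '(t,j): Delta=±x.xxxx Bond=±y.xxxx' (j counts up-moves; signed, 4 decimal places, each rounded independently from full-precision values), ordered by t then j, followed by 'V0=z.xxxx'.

(0,0): Delta=1.0000 Bond=-98.4939
(1,0): Delta=1.0000 Bond=-103.4186
(1,1): Delta=1.0000 Bond=-103.4186
(2,0): Delta=1.0000 Bond=-108.5896
(2,1): Delta=1.0000 Bond=-108.5896
(2,2): Delta=1.0000 Bond=-108.5896
(3,0): Delta=1.0000 Bond=-114.0190
(3,1): Delta=1.0000 Bond=-114.0190
(3,2): Delta=1.0000 Bond=-114.0190
(3,3): Delta=1.0000 Bond=-114.0190
V0=-12.4939

Under the risk-neutral measure, an up-move has probability p* = (R−d)/(u−d) = 0.7021 and values discount at R = 1.05.
At expiry t=4: V(4,0)=-96.6085, V(4,1)=-81.5218, V(4,2)=-56.5869, V(4,3)=-15.3750, V(4,4)=52.7392
(3,0): S=32.0993. Δ = (V_up−V_dn)/(S_up−S_dn) = (-81.5218−-96.6085)/(38.1982−23.1115) = 1.0000. V = [p*·-81.5218 + (1−p*)·-96.6085]/1.05 = -81.9197. B = V − Δ·S = -114.0190.
(3,1): S=53.0531. Δ = (V_up−V_dn)/(S_up−S_dn) = (-56.5869−-81.5218)/(63.1331−38.1982) = 1.0000. V = [p*·-56.5869 + (1−p*)·-81.5218]/1.05 = -60.9660. B = V − Δ·S = -114.0190.
(3,2): S=87.6849. Δ = (V_up−V_dn)/(S_up−S_dn) = (-15.3750−-56.5869)/(104.3450−63.1331) = 1.0000. V = [p*·-15.3750 + (1−p*)·-56.5869]/1.05 = -26.3341. B = V − Δ·S = -114.0190.
(3,3): S=144.9237. Δ = (V_up−V_dn)/(S_up−S_dn) = (52.7392−-15.3750)/(172.4592−104.3450) = 1.0000. V = [p*·52.7392 + (1−p*)·-15.3750]/1.05 = 30.9046. B = V − Δ·S = -114.0190.
(2,0): S=44.5824. Δ = (V_up−V_dn)/(S_up−S_dn) = (-60.9660−-81.9197)/(53.0531−32.0993) = 1.0000. V = [p*·-60.9660 + (1−p*)·-81.9197]/1.05 = -64.0072. B = V − Δ·S = -108.5896.
(2,1): S=73.6848. Δ = (V_up−V_dn)/(S_up−S_dn) = (-26.3341−-60.9660)/(87.6849−53.0531) = 1.0000. V = [p*·-26.3341 + (1−p*)·-60.9660]/1.05 = -34.9048. B = V − Δ·S = -108.5896.
(2,2): S=121.7846. Δ = (V_up−V_dn)/(S_up−S_dn) = (30.9046−-26.3341)/(144.9237−87.6849) = 1.0000. V = [p*·30.9046 + (1−p*)·-26.3341]/1.05 = 13.1950. B = V − Δ·S = -108.5896.
(1,0): S=61.9200. Δ = (V_up−V_dn)/(S_up−S_dn) = (-34.9048−-64.0072)/(73.6848−44.5824) = 1.0000. V = [p*·-34.9048 + (1−p*)·-64.0072]/1.05 = -41.4986. B = V − Δ·S = -103.4186.
(1,1): S=102.3400. Δ = (V_up−V_dn)/(S_up−S_dn) = (13.1950−-34.9048)/(121.7846−73.6848) = 1.0000. V = [p*·13.1950 + (1−p*)·-34.9048]/1.05 = -1.0786. B = V − Δ·S = -103.4186.
(0,0): S=86.0000. Δ = (V_up−V_dn)/(S_up−S_dn) = (-1.0786−-41.4986)/(102.3400−61.9200) = 1.0000. V = [p*·-1.0786 + (1−p*)·-41.4986]/1.05 = -12.4939. B = V − Δ·S = -98.4939.
Check: Δ(0,0)·S0 + B(0,0) = -12.4939 = V0.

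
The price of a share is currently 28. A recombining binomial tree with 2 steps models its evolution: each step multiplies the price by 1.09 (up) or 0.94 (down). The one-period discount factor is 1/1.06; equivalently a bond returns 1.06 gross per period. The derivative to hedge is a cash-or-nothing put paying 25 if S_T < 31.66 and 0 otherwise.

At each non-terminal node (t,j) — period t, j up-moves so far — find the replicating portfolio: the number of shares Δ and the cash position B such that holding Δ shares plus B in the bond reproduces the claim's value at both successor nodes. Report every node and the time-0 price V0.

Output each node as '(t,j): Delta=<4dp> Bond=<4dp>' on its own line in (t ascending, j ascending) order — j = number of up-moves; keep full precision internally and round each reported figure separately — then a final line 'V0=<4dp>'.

(0,0): Delta=-4.4924 Bond=133.7961
(1,0): Delta=0.0000 Bond=23.5849
(1,1): Delta=-5.4609 Bond=171.3836
V0=8.0100

No-arbitrage ⇒ martingale measure with p* = (R−d)/(u−d) = 0.8000.
Terminal values V(2,·): V(2,0)=25.0000, V(2,1)=25.0000, V(2,2)=0.0000
  t=1,j=0: stock 26.3200 → up 28.6888 (V=25.0000), down 24.7408 (V=25.0000). Price 23.5849; hedge Δ=0.0000, bond B=23.5849.
  t=1,j=1: stock 30.5200 → up 33.2668 (V=0.0000), down 28.6888 (V=25.0000). Price 4.7170; hedge Δ=-5.4609, bond B=171.3836.
  t=0,j=0: stock 28.0000 → up 30.5200 (V=4.7170), down 26.3200 (V=23.5849). Price 8.0100; hedge Δ=-4.4924, bond B=133.7961.
Self-financing check: at every node Δ·S+B equals the discounted successor values.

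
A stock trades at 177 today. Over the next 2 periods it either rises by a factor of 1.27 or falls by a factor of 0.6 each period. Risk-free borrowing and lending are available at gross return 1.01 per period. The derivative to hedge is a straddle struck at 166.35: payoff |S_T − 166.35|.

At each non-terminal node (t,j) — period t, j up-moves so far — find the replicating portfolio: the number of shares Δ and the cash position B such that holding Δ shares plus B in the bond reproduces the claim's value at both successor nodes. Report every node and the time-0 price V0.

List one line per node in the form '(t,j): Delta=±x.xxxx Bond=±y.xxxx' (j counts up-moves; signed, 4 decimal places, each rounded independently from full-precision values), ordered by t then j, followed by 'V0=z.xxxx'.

The replicating-portfolio and risk-neutral prices coincide; use p* = (1.01−0.6)/(1.27−0.6) = 0.6119 for the latter.
Terminal values V(2,·): V(2,0)=102.6300, V(2,1)=31.4760, V(2,2)=119.1333
  t=1,j=0: stock 106.2000 → up 134.8740 (V=31.4760), down 63.7200 (V=102.6300). Price 58.5030; hedge Δ=-1.0000, bond B=164.7030.
  t=1,j=1: stock 224.7900 → up 285.4833 (V=119.1333), down 134.8740 (V=31.4760). Price 84.2743; hedge Δ=0.5820, bond B=-46.5575.
  t=0,j=0: stock 177.0000 → up 224.7900 (V=84.2743), down 106.2000 (V=58.5030). Price 73.5381; hedge Δ=0.2173, bond B=35.0734.
Check: Δ(0,0)·S0 + B(0,0) = 73.5381 = V0.

(0,0): Delta=0.2173 Bond=35.0734
(1,0): Delta=-1.0000 Bond=164.7030
(1,1): Delta=0.5820 Bond=-46.5575
V0=73.5381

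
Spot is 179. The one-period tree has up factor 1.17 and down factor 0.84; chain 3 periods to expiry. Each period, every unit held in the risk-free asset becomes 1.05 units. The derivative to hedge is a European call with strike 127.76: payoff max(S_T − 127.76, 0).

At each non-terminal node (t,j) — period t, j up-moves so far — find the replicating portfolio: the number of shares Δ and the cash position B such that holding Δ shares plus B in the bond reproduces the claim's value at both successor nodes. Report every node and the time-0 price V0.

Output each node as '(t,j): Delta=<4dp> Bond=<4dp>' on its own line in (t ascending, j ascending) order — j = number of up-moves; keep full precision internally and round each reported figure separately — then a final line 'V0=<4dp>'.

Risk-neutral probability p* = (R−d)/(u−d) = (1.05−0.84)/(1.17−0.84) = 0.6364.
Terminal values V(3,·): V(3,0)=0.0000, V(3,1)=20.0138, V(3,2)=78.0678, V(3,3)=158.9287
  t=2,j=0: stock 126.3024 → up 147.7738 (V=20.0138), down 106.0940 (V=0.0000). Price 12.1296; hedge Δ=0.4802, bond B=-48.5183.
  t=2,j=1: stock 175.9212 → up 205.8278 (V=78.0678), down 147.7738 (V=20.0138). Price 54.2450; hedge Δ=1.0000, bond B=-121.6762.
  t=2,j=2: stock 245.0331 → up 286.6887 (V=158.9287), down 205.8278 (V=78.0678). Price 123.3569; hedge Δ=1.0000, bond B=-121.6762.
  t=1,j=0: stock 150.3600 → up 175.9212 (V=54.2450), down 126.3024 (V=12.1296). Price 37.0765; hedge Δ=0.8488, bond B=-90.5460.
  t=1,j=1: stock 209.4300 → up 245.0331 (V=123.3569), down 175.9212 (V=54.2450). Price 93.5479; hedge Δ=1.0000, bond B=-115.8821.
  t=0,j=0: stock 179.0000 → up 209.4300 (V=93.5479), down 150.3600 (V=37.0765). Price 69.5360; hedge Δ=0.9560, bond B=-101.5895.
Check: Δ(0,0)·S0 + B(0,0) = 69.5360 = V0.

(0,0): Delta=0.9560 Bond=-101.5895
(1,0): Delta=0.8488 Bond=-90.5460
(1,1): Delta=1.0000 Bond=-115.8821
(2,0): Delta=0.4802 Bond=-48.5183
(2,1): Delta=1.0000 Bond=-121.6762
(2,2): Delta=1.0000 Bond=-121.6762
V0=69.5360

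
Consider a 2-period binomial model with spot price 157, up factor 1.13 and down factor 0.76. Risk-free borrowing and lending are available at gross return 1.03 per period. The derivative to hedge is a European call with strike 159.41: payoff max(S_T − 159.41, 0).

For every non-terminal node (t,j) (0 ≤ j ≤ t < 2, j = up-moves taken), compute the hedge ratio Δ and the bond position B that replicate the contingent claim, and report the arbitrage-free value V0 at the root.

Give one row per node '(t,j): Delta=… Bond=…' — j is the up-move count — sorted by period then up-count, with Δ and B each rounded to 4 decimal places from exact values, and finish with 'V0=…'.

No-arbitrage ⇒ martingale measure with p* = (R−d)/(u−d) = 0.7297.
At expiry t=2: V(2,0)=0.0000, V(2,1)=0.0000, V(2,2)=41.0633
  t=1,j=0: stock 119.3200 → up 134.8316 (V=0.0000), down 90.6832 (V=0.0000). Price 0.0000; hedge Δ=0.0000, bond B=0.0000.
  t=1,j=1: stock 177.4100 → up 200.4733 (V=41.0633), down 134.8316 (V=0.0000). Price 29.0923; hedge Δ=0.6256, bond B=-81.8896.
  t=0,j=0: stock 157.0000 → up 177.4100 (V=29.0923), down 119.3200 (V=0.0000). Price 20.6112; hedge Δ=0.5008, bond B=-58.0167.
Self-financing check: at every node Δ·S+B equals the discounted successor values.

(0,0): Delta=0.5008 Bond=-58.0167
(1,0): Delta=0.0000 Bond=0.0000
(1,1): Delta=0.6256 Bond=-81.8896
V0=20.6112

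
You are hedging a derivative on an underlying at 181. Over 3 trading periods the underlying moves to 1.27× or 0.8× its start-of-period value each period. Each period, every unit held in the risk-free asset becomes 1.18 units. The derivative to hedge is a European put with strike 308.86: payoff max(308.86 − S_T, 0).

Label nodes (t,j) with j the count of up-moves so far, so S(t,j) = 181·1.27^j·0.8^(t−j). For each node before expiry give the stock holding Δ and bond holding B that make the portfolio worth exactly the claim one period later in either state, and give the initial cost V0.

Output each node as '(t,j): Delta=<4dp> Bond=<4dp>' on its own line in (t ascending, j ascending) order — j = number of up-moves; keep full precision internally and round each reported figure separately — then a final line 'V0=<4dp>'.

(0,0): Delta=-0.6584 Bond=146.0648
(1,0): Delta=-1.0000 Bond=221.8184
(1,1): Delta=-0.6074 Bond=160.6418
(2,0): Delta=-1.0000 Bond=261.7458
(2,1): Delta=-1.0000 Bond=261.7458
(2,2): Delta=-0.5489 Bond=172.4600
V0=26.8923

Risk-neutral probability p* = (R−d)/(u−d) = (1.18−0.8)/(1.27−0.8) = 0.8085.
Terminal values V(3,·): V(3,0)=216.1880, V(3,1)=161.7432, V(3,2)=75.3121, V(3,3)=0.0000
(2,0): S=115.8400. Δ = (V_up−V_dn)/(S_up−S_dn) = (161.7432−216.1880)/(147.1168−92.6720) = -1.0000. V = [p*·161.7432 + (1−p*)·216.1880]/1.18 = 145.9058. B = V − Δ·S = 261.7458.
(2,1): S=183.8960. Δ = (V_up−V_dn)/(S_up−S_dn) = (75.3121−161.7432)/(233.5479−147.1168) = -1.0000. V = [p*·75.3121 + (1−p*)·161.7432]/1.18 = 77.8498. B = V − Δ·S = 261.7458.
(2,2): S=291.9349. Δ = (V_up−V_dn)/(S_up−S_dn) = (0.0000−75.3121)/(370.7573−233.5479) = -0.5489. V = [p*·0.0000 + (1−p*)·75.3121]/1.18 = 12.2216. B = V − Δ·S = 172.4600.
(1,0): S=144.8000. Δ = (V_up−V_dn)/(S_up−S_dn) = (77.8498−145.9058)/(183.8960−115.8400) = -1.0000. V = [p*·77.8498 + (1−p*)·145.9058]/1.18 = 77.0184. B = V − Δ·S = 221.8184.
(1,1): S=229.8700. Δ = (V_up−V_dn)/(S_up−S_dn) = (12.2216−77.8498)/(291.9349−183.8960) = -0.6074. V = [p*·12.2216 + (1−p*)·77.8498]/1.18 = 21.0074. B = V − Δ·S = 160.6418.
(0,0): S=181.0000. Δ = (V_up−V_dn)/(S_up−S_dn) = (21.0074−77.0184)/(229.8700−144.8000) = -0.6584. V = [p*·21.0074 + (1−p*)·77.0184]/1.18 = 26.8923. B = V − Δ·S = 146.0648.
Check: Δ(0,0)·S0 + B(0,0) = 26.8923 = V0.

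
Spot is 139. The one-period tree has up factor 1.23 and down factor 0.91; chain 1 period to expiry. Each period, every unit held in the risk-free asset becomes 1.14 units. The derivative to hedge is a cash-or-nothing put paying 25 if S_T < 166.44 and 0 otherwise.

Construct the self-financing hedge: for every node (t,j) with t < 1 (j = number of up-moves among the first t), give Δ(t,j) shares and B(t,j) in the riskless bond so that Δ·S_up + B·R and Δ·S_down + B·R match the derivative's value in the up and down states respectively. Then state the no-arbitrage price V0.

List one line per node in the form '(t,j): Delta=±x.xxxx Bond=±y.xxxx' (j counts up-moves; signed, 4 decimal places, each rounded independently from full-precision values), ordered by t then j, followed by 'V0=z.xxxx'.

(0,0): Delta=-0.5621 Bond=84.2928
V0=6.1678

The replicating-portfolio and risk-neutral prices coincide; use p* = (1.14−0.91)/(1.23−0.91) = 0.7187 for the latter.
At expiry t=1: V(1,0)=25.0000, V(1,1)=0.0000
  t=0,j=0: stock 139.0000 → up 170.9700 (V=0.0000), down 126.4900 (V=25.0000). Price 6.1678; hedge Δ=-0.5621, bond B=84.2928.
Self-financing check: at every node Δ·S+B equals the discounted successor values.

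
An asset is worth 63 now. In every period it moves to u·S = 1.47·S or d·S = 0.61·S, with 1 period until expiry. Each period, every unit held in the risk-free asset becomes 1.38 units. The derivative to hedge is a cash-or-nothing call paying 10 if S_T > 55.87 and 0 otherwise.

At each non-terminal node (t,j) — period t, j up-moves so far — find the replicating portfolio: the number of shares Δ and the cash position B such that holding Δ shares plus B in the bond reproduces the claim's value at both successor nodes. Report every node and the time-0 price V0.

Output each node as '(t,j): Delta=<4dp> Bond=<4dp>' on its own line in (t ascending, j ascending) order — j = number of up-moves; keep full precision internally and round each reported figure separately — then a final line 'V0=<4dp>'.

(0,0): Delta=0.1846 Bond=-5.1399
V0=6.4880

Risk-neutral probability p* = (R−d)/(u−d) = (1.38−0.61)/(1.47−0.61) = 0.8953.
Terminal values V(1,·): V(1,0)=0.0000, V(1,1)=10.0000
Node (0,0) S=63.0000: V=(p*·10.0000+(1−p*)·0.0000)/1.38=6.4880; Δ=(10.0000−0.0000)/(92.6100−38.4300)=0.1846; B=V−Δ·S=-5.1399
Root portfolio cost Δ·63+B reproduces V0=6.4880.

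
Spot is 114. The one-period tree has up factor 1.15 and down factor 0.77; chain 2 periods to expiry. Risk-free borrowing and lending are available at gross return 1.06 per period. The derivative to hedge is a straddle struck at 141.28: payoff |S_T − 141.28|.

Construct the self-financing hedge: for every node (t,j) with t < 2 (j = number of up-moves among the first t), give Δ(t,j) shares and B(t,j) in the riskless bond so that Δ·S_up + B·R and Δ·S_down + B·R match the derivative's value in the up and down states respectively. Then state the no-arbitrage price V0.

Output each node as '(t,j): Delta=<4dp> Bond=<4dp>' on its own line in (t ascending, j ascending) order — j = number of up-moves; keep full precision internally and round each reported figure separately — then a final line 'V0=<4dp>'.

Under the risk-neutral measure, an up-move has probability p* = (R−d)/(u−d) = 0.7632 and values discount at R = 1.06.
Payoff layer (t=2): V(2,0)=73.6894, V(2,1)=40.3330, V(2,2)=9.4850
  t=1,j=0: stock 87.7800 → up 100.9470 (V=40.3330), down 67.5906 (V=73.6894). Price 45.5030; hedge Δ=-1.0000, bond B=133.2830.
  t=1,j=1: stock 131.1000 → up 150.7650 (V=9.4850), down 100.9470 (V=40.3330). Price 15.8407; hedge Δ=-0.6192, bond B=97.0196.
  t=0,j=0: stock 114.0000 → up 131.1000 (V=15.8407), down 87.7800 (V=45.5030). Price 21.5717; hedge Δ=-0.6847, bond B=99.6305.
Self-financing check: at every node Δ·S+B equals the discounted successor values.

(0,0): Delta=-0.6847 Bond=99.6305
(1,0): Delta=-1.0000 Bond=133.2830
(1,1): Delta=-0.6192 Bond=97.0196
V0=21.5717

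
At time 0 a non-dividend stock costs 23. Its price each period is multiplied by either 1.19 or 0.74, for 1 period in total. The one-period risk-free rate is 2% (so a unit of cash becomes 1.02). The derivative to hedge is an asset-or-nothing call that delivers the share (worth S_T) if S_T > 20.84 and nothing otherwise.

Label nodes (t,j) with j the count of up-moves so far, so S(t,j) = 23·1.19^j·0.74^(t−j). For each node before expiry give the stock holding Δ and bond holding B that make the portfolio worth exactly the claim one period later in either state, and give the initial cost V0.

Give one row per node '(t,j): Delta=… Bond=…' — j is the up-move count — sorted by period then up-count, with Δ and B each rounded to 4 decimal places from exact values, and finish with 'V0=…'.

(0,0): Delta=2.6444 Bond=-44.1259
V0=16.6963

Since d<R<u, set p* = (R−d)/(u−d) = 0.6222; price each node as the discounted p*-expectation of its children.
At expiry t=1: V(1,0)=0.0000, V(1,1)=27.3700
  t=0,j=0: stock 23.0000 → up 27.3700 (V=27.3700), down 17.0200 (V=0.0000). Price 16.6963; hedge Δ=2.6444, bond B=-44.1259.
Self-financing check: at every node Δ·S+B equals the discounted successor values.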